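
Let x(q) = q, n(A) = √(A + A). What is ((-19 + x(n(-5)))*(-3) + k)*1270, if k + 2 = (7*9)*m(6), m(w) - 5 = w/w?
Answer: 549910 - 3810*I*√10 ≈ 5.4991e+5 - 12048.0*I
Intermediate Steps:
n(A) = √2*√A (n(A) = √(2*A) = √2*√A)
m(w) = 6 (m(w) = 5 + w/w = 5 + 1 = 6)
k = 376 (k = -2 + (7*9)*6 = -2 + 63*6 = -2 + 378 = 376)
((-19 + x(n(-5)))*(-3) + k)*1270 = ((-19 + √2*√(-5))*(-3) + 376)*1270 = ((-19 + √2*(I*√5))*(-3) + 376)*1270 = ((-19 + I*√10)*(-3) + 376)*1270 = ((57 - 3*I*√10) + 376)*1270 = (433 - 3*I*√10)*1270 = 549910 - 3810*I*√10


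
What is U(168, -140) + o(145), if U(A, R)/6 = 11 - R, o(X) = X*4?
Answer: 1486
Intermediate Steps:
o(X) = 4*X
U(A, R) = 66 - 6*R (U(A, R) = 6*(11 - R) = 66 - 6*R)
U(168, -140) + o(145) = (66 - 6*(-140)) + 4*145 = (66 + 840) + 580 = 906 + 580 = 1486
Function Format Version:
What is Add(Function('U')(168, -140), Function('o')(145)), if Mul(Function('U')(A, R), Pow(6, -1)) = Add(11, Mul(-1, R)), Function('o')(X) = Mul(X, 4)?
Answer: 1486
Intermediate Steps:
Function('o')(X) = Mul(4, X)
Function('U')(A, R) = Add(66, Mul(-6, R)) (Function('U')(A, R) = Mul(6, Add(11, Mul(-1, R))) = Add(66, Mul(-6, R)))
Add(Function('U')(168, -140), Function('o')(145)) = Add(Add(66, Mul(-6, -140)), Mul(4, 145)) = Add(Add(66, 840), 580) = Add(906, 580) = 1486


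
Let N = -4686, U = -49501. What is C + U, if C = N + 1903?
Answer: -52284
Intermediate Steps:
C = -2783 (C = -4686 + 1903 = -2783)
C + U = -2783 - 49501 = -52284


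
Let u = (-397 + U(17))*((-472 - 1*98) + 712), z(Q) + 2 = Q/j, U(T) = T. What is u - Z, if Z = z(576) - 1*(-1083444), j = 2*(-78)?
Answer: -14786178/13 ≈ -1.1374e+6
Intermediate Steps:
j = -156
z(Q) = -2 - Q/156 (z(Q) = -2 + Q/(-156) = -2 + Q*(-1/156) = -2 - Q/156)
u = -53960 (u = (-397 + 17)*((-472 - 1*98) + 712) = -380*((-472 - 98) + 712) = -380*(-570 + 712) = -380*142 = -53960)
Z = 14084698/13 (Z = (-2 - 1/156*576) - 1*(-1083444) = (-2 - 48/13) + 1083444 = -74/13 + 1083444 = 14084698/13 ≈ 1.0834e+6)
u - Z = -53960 - 1*14084698/13 = -53960 - 14084698/13 = -14786178/13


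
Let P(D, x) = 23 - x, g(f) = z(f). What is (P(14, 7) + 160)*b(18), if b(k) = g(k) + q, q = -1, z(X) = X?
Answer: 2992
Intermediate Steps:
g(f) = f
b(k) = -1 + k (b(k) = k - 1 = -1 + k)
(P(14, 7) + 160)*b(18) = ((23 - 1*7) + 160)*(-1 + 18) = ((23 - 7) + 160)*17 = (16 + 160)*17 = 176*17 = 2992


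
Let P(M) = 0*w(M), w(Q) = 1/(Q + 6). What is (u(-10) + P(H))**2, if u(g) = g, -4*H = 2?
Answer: 100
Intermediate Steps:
H = -1/2 (H = -1/4*2 = -1/2 ≈ -0.50000)
w(Q) = 1/(6 + Q)
P(M) = 0 (P(M) = 0/(6 + M) = 0)
(u(-10) + P(H))**2 = (-10 + 0)**2 = (-10)**2 = 100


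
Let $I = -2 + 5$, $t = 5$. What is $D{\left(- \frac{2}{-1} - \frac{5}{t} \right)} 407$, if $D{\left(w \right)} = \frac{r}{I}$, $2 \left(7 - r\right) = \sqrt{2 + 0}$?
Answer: $\frac{2849}{3} - \frac{407 \sqrt{2}}{6} \approx 853.74$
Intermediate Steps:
$I = 3$
$r = 7 - \frac{\sqrt{2}}{2}$ ($r = 7 - \frac{\sqrt{2 + 0}}{2} = 7 - \frac{\sqrt{2}}{2} \approx 6.2929$)
$D{\left(w \right)} = \frac{7}{3} - \frac{\sqrt{2}}{6}$ ($D{\left(w \right)} = \frac{7 - \frac{\sqrt{2}}{2}}{3} = \left(7 - \frac{\sqrt{2}}{2}\right) \frac{1}{3} = \frac{7}{3} - \frac{\sqrt{2}}{6}$)
$D{\left(- \frac{2}{-1} - \frac{5}{t} \right)} 407 = \left(\frac{7}{3} - \frac{\sqrt{2}}{6}\right) 407 = \frac{2849}{3} - \frac{407 \sqrt{2}}{6}$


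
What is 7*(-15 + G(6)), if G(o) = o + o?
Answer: -21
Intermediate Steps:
G(o) = 2*o
7*(-15 + G(6)) = 7*(-15 + 2*6) = 7*(-15 + 12) = 7*(-3) = -21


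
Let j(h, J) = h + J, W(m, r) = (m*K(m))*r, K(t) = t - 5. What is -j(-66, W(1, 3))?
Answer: 78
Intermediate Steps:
K(t) = -5 + t
W(m, r) = m*r*(-5 + m) (W(m, r) = (m*(-5 + m))*r = m*r*(-5 + m))
j(h, J) = J + h
-j(-66, W(1, 3)) = -(1*3*(-5 + 1) - 66) = -(1*3*(-4) - 66) = -(-12 - 66) = -1*(-78) = 78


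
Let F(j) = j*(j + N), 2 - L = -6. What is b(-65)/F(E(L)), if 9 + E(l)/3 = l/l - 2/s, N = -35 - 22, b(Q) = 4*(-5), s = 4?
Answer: -16/1683 ≈ -0.0095068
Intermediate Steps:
b(Q) = -20
N = -57
L = 8 (L = 2 - 1*(-6) = 2 + 6 = 8)
E(l) = -51/2 (E(l) = -27 + 3*(l/l - 2/4) = -27 + 3*(1 - 2*¼) = -27 + 3*(1 - ½) = -27 + 3*(½) = -27 + 3/2 = -51/2)
F(j) = j*(-57 + j) (F(j) = j*(j - 57) = j*(-57 + j))
b(-65)/F(E(L)) = -20*(-2/(51*(-57 - 51/2))) = -20/((-51/2*(-165/2))) = -20/8415/4 = -20*4/8415 = -16/1683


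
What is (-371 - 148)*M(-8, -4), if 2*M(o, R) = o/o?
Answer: -519/2 ≈ -259.50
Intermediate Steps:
M(o, R) = 1/2 (M(o, R) = (o/o)/2 = (1/2)*1 = 1/2)
(-371 - 148)*M(-8, -4) = (-371 - 148)*(1/2) = -519*1/2 = -519/2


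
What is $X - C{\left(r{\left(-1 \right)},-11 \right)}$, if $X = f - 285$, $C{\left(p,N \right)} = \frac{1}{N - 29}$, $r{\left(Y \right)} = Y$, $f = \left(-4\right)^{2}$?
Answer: $- \frac{10759}{40} \approx -268.98$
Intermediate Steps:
$f = 16$
$C{\left(p,N \right)} = \frac{1}{-29 + N}$
$X = -269$ ($X = 16 - 285 = -269$)
$X - C{\left(r{\left(-1 \right)},-11 \right)} = -269 - \frac{1}{-29 - 11} = -269 - \frac{1}{-40} = -269 - - \frac{1}{40} = -269 + \frac{1}{40} = - \frac{10759}{40}$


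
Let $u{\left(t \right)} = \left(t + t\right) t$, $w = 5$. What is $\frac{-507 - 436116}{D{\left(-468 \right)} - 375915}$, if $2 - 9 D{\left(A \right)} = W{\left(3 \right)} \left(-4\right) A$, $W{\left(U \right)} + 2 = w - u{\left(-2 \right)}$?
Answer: $\frac{3929607}{3373873} \approx 1.1647$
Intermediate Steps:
$u{\left(t \right)} = 2 t^{2}$ ($u{\left(t \right)} = 2 t t = 2 t^{2}$)
$W{\left(U \right)} = -5$ ($W{\left(U \right)} = -2 + \left(5 - 2 \left(-2\right)^{2}\right) = -2 + \left(5 - 2 \cdot 4\right) = -2 + \left(5 - 8\right) = -2 - 3 = -5$)
$D{\left(A \right)} = \frac{2}{9} - \frac{20 A}{9}$ ($D{\left(A \right)} = \frac{2}{9} - \frac{\left(-5\right) \left(-4\right) A}{9} = \frac{2}{9} - \frac{20 A}{9}$)
$\frac{-507 - 436116}{D{\left(-468 \right)} - 375915} = \frac{-507 - 436116}{\left(\frac{2}{9} - -1040\right) - 375915} = - \frac{436623}{\left(\frac{2}{9} + 1040\right) - 375915} = - \frac{436623}{\frac{9362}{9} - 375915} = - \frac{436623}{- \frac{3373873}{9}} = \left(-436623\right) \left(- \frac{9}{3373873}\right) = \frac{3929607}{3373873}$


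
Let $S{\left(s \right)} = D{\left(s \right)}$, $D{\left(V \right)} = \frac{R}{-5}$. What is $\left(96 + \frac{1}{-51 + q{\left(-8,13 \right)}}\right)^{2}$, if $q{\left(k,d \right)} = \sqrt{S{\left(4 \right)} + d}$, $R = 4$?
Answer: $\frac{771740366233}{83773568} - \frac{1242369 \sqrt{305}}{83773568} \approx 9212.0$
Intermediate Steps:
$D{\left(V \right)} = - \frac{4}{5}$ ($D{\left(V \right)} = \frac{4}{-5} = 4 \left(- \frac{1}{5}\right) = - \frac{4}{5}$)
$S{\left(s \right)} = - \frac{4}{5}$
$q{\left(k,d \right)} = \sqrt{- \frac{4}{5} + d}$
$\left(96 + \frac{1}{-51 + q{\left(-8,13 \right)}}\right)^{2} = \left(96 + \frac{1}{-51 + \frac{\sqrt{-20 + 25 \cdot 13}}{5}}\right)^{2} = \left(96 + \frac{1}{-51 + \frac{\sqrt{-20 + 325}}{5}}\right)^{2} = \left(96 + \frac{1}{-51 + \frac{\sqrt{305}}{5}}\right)^{2}$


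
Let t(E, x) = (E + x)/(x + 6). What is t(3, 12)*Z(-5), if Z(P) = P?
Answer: -25/6 ≈ -4.1667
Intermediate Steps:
t(E, x) = (E + x)/(6 + x)
t(3, 12)*Z(-5) = ((3 + 12)/(6 + 12))*(-5) = (15/18)*(-5) = ((1/18)*15)*(-5) = (⅚)*(-5) = -25/6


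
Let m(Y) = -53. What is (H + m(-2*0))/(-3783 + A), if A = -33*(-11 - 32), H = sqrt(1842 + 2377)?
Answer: 53/2364 - sqrt(4219)/2364 ≈ -0.0050566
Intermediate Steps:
H = sqrt(4219) ≈ 64.954
A = 1419 (A = -33*(-43) = 1419)
(H + m(-2*0))/(-3783 + A) = (sqrt(4219) - 53)/(-3783 + 1419) = (-53 + sqrt(4219))/(-2364) = (-53 + sqrt(4219))*(-1/2364) = 53/2364 - sqrt(4219)/2364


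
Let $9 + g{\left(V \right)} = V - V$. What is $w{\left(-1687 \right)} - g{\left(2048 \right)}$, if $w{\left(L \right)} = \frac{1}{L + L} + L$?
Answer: $- \frac{5661573}{3374} \approx -1678.0$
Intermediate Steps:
$w{\left(L \right)} = L + \frac{1}{2 L}$ ($w{\left(L \right)} = \frac{1}{2 L} + L = L + \frac{1}{2 L}$)
$g{\left(V \right)} = -9$ ($g{\left(V \right)} = -9 + \left(V - V\right) = -9 + 0 = -9$)
$w{\left(-1687 \right)} - g{\left(2048 \right)} = \left(-1687 + \frac{1}{2 \left(-1687\right)}\right) - -9 = \left(-1687 + \frac{1}{2} \left(- \frac{1}{1687}\right)\right) + 9 = \left(-1687 - \frac{1}{3374}\right) + 9 = - \frac{5691939}{3374} + 9 = - \frac{5661573}{3374}$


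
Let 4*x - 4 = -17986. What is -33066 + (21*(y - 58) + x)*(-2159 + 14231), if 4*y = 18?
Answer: -67865634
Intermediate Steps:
y = 9/2 (y = (¼)*18 = 9/2 ≈ 4.5000)
x = -8991/2 (x = 1 + (¼)*(-17986) = 1 - 8993/2 = -8991/2 ≈ -4495.5)
-33066 + (21*(y - 58) + x)*(-2159 + 14231) = -33066 + (21*(9/2 - 58) - 8991/2)*(-2159 + 14231) = -33066 + (21*(-107/2) - 8991/2)*12072 = -33066 + (-2247/2 - 8991/2)*12072 = -33066 - 5619*12072 = -33066 - 67832568 = -67865634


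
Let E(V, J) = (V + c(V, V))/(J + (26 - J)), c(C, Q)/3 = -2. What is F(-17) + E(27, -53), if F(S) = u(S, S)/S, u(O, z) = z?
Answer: 47/26 ≈ 1.8077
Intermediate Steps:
F(S) = 1 (F(S) = S/S = 1)
c(C, Q) = -6 (c(C, Q) = 3*(-2) = -6)
E(V, J) = -3/13 + V/26 (E(V, J) = (V - 6)/(J + (26 - J)) = (-6 + V)/26 = (-6 + V)*(1/26) = -3/13 + V/26)
F(-17) + E(27, -53) = 1 + (-3/13 + (1/26)*27) = 1 + (-3/13 + 27/26) = 1 + 21/26 = 47/26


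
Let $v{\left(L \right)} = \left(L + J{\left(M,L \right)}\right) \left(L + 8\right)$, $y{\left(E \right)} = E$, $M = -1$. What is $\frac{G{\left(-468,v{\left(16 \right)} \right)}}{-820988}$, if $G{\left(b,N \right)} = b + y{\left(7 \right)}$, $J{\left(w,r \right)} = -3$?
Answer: $\frac{461}{820988} \approx 0.00056152$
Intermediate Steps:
$v{\left(L \right)} = \left(-3 + L\right) \left(8 + L\right)$ ($v{\left(L \right)} = \left(L - 3\right) \left(L + 8\right) = \left(-3 + L\right) \left(8 + L\right)$)
$G{\left(b,N \right)} = 7 + b$ ($G{\left(b,N \right)} = b + 7 = 7 + b$)
$\frac{G{\left(-468,v{\left(16 \right)} \right)}}{-820988} = \frac{7 - 468}{-820988} = \left(-461\right) \left(- \frac{1}{820988}\right) = \frac{461}{820988}$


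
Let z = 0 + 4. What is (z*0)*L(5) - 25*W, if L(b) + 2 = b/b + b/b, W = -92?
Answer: 2300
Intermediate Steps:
z = 4
L(b) = 0 (L(b) = -2 + (b/b + b/b) = -2 + (1 + 1) = -2 + 2 = 0)
(z*0)*L(5) - 25*W = (4*0)*0 - 25*(-92) = 0*0 + 2300 = 0 + 2300 = 2300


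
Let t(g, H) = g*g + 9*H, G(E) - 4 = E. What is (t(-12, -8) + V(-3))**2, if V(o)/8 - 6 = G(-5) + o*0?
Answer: 12544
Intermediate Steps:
G(E) = 4 + E
t(g, H) = g**2 + 9*H
V(o) = 40 (V(o) = 48 + 8*((4 - 5) + o*0) = 48 + 8*(-1 + 0) = 48 + 8*(-1) = 48 - 8 = 40)
(t(-12, -8) + V(-3))**2 = (((-12)**2 + 9*(-8)) + 40)**2 = ((144 - 72) + 40)**2 = (72 + 40)**2 = 112**2 = 12544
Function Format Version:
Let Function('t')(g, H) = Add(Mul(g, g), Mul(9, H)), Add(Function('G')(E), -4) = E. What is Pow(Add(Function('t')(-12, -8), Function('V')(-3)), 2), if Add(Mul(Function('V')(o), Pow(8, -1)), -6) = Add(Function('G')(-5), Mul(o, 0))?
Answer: 12544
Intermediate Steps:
Function('G')(E) = Add(4, E)
Function('t')(g, H) = Add(Pow(g, 2), Mul(9, H))
Function('V')(o) = 40 (Function('V')(o) = Add(48, Mul(8, Add(Add(4, -5), Mul(o, 0)))) = Add(48, Mul(8, Add(-1, 0))) = Add(48, Mul(8, -1)) = Add(48, -8) = 40)
Pow(Add(Function('t')(-12, -8), Function('V')(-3)), 2) = Pow(Add(Add(Pow(-12, 2), Mul(9, -8)), 40), 2) = Pow(Add(Add(144, -72), 40), 2) = Pow(Add(72, 40), 2) = Pow(112, 2) = 12544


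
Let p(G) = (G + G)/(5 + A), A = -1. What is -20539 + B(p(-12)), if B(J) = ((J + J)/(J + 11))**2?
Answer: -513331/25 ≈ -20533.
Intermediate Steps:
p(G) = G/2 (p(G) = (G + G)/(5 - 1) = (2*G)/4 = (2*G)*(1/4) = G/2)
B(J) = 4*J**2/(11 + J)**2 (B(J) = ((2*J)/(11 + J))**2 = (2*J/(11 + J))**2 = 4*J**2/(11 + J)**2)
-20539 + B(p(-12)) = -20539 + 4*((1/2)*(-12))**2/(11 + (1/2)*(-12))**2 = -20539 + 4*(-6)**2/(11 - 6)**2 = -20539 + 4*36/5**2 = -20539 + 4*36*(1/25) = -20539 + 144/25 = -513331/25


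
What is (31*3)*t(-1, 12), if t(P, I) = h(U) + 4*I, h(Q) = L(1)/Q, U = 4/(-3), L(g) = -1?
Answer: 18135/4 ≈ 4533.8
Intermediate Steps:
U = -4/3 (U = 4*(-⅓) = -4/3 ≈ -1.3333)
h(Q) = -1/Q
t(P, I) = ¾ + 4*I (t(P, I) = -1/(-4/3) + 4*I = -1*(-¾) + 4*I = ¾ + 4*I)
(31*3)*t(-1, 12) = (31*3)*(¾ + 4*12) = 93*(¾ + 48) = 93*(195/4) = 18135/4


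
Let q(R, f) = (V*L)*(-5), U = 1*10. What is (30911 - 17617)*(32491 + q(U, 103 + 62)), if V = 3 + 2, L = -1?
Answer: 432267704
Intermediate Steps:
U = 10
V = 5
q(R, f) = 25 (q(R, f) = (5*(-1))*(-5) = -5*(-5) = 25)
(30911 - 17617)*(32491 + q(U, 103 + 62)) = (30911 - 17617)*(32491 + 25) = 13294*32516 = 432267704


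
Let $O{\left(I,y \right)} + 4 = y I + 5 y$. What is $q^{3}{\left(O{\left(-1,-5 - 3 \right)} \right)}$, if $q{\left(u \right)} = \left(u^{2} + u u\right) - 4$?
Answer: $17333761472$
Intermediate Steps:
$O{\left(I,y \right)} = -4 + 5 y + I y$ ($O{\left(I,y \right)} = -4 + \left(y I + 5 y\right) = -4 + \left(I y + 5 y\right) = -4 + \left(5 y + I y\right) = -4 + 5 y + I y$)
$q{\left(u \right)} = -4 + 2 u^{2}$ ($q{\left(u \right)} = \left(u^{2} + u^{2}\right) - 4 = 2 u^{2} - 4 = -4 + 2 u^{2}$)
$q^{3}{\left(O{\left(-1,-5 - 3 \right)} \right)} = \left(-4 + 2 \left(-4 + 5 \left(-5 - 3\right) - \left(-5 - 3\right)\right)^{2}\right)^{3} = \left(-4 + 2 \left(-4 + 5 \left(-8\right) - -8\right)^{2}\right)^{3} = \left(-4 + 2 \left(-4 - 40 + 8\right)^{2}\right)^{3} = \left(-4 + 2 \left(-36\right)^{2}\right)^{3} = \left(-4 + 2 \cdot 1296\right)^{3} = \left(-4 + 2592\right)^{3} = 2588^{3} = 17333761472$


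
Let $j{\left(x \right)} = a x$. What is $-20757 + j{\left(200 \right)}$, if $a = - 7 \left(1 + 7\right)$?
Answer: $-31957$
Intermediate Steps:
$a = -56$ ($a = \left(-7\right) 8 = -56$)
$j{\left(x \right)} = - 56 x$
$-20757 + j{\left(200 \right)} = -20757 - 11200 = -31957$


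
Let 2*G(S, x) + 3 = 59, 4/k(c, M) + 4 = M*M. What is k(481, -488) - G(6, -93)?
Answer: -1666979/59535 ≈ -28.000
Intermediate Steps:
k(c, M) = 4/(-4 + M**2) (k(c, M) = 4/(-4 + M*M) = 4/(-4 + M**2))
G(S, x) = 28 (G(S, x) = -3/2 + (1/2)*59 = -3/2 + 59/2 = 28)
k(481, -488) - G(6, -93) = 4/(-4 + (-488)**2) - 1*28 = 4/(-4 + 238144) - 28 = 4/238140 - 28 = 4*(1/238140) - 28 = 1/59535 - 28 = -1666979/59535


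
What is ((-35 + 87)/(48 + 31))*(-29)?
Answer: -1508/79 ≈ -19.089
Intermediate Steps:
((-35 + 87)/(48 + 31))*(-29) = (52/79)*(-29) = -1508/79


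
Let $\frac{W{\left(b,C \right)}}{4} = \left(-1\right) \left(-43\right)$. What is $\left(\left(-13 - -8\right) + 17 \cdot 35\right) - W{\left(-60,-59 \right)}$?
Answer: $418$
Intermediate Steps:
$W{\left(b,C \right)} = 172$ ($W{\left(b,C \right)} = 4 \left(\left(-1\right) \left(-43\right)\right) = 4 \cdot 43 = 172$)
$\left(\left(-13 - -8\right) + 17 \cdot 35\right) - W{\left(-60,-59 \right)} = \left(\left(-13 - -8\right) + 17 \cdot 35\right) - 172 = \left(\left(-13 + 8\right) + 595\right) - 172 = \left(-5 + 595\right) - 172 = 590 - 172 = 418$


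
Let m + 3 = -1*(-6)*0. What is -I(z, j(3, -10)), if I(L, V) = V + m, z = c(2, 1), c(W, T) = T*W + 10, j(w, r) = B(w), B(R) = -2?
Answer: 5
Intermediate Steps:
j(w, r) = -2
c(W, T) = 10 + T*W
z = 12 (z = 10 + 1*2 = 10 + 2 = 12)
m = -3 (m = -3 - 1*(-6)*0 = -3 + 6*0 = -3 + 0 = -3)
I(L, V) = -3 + V (I(L, V) = V - 3 = -3 + V)
-I(z, j(3, -10)) = -(-3 - 2) = -1*(-5) = 5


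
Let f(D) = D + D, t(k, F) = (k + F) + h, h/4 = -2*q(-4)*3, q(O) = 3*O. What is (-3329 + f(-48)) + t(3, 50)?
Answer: -3084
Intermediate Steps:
h = 288 (h = 4*(-6*(-4)*3) = 4*(-2*(-12)*3) = 4*(24*3) = 4*72 = 288)
t(k, F) = 288 + F + k (t(k, F) = (k + F) + 288 = (F + k) + 288 = 288 + F + k)
f(D) = 2*D
(-3329 + f(-48)) + t(3, 50) = (-3329 + 2*(-48)) + (288 + 50 + 3) = (-3329 - 96) + 341 = -3425 + 341 = -3084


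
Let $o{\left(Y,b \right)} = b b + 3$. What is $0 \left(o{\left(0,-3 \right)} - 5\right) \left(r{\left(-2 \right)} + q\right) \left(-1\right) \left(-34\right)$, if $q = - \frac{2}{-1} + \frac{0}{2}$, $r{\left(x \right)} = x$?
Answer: $0$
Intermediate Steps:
$o{\left(Y,b \right)} = 3 + b^{2}$ ($o{\left(Y,b \right)} = b^{2} + 3 = 3 + b^{2}$)
$q = 2$ ($q = \left(-2\right) \left(-1\right) + 0 \cdot \frac{1}{2} = 2 + 0 = 2$)
$0 \left(o{\left(0,-3 \right)} - 5\right) \left(r{\left(-2 \right)} + q\right) \left(-1\right) \left(-34\right) = 0 \left(\left(3 + \left(-3\right)^{2}\right) - 5\right) \left(-2 + 2\right) \left(-1\right) \left(-34\right) = 0 \left(\left(3 + 9\right) - 5\right) 0 \left(-1\right) \left(-34\right) = 0 \left(12 - 5\right) 0 \left(-34\right) = 0 \cdot 7 \cdot 0 \left(-34\right) = 0 \cdot 0 \left(-34\right) = 0 \left(-34\right) = 0$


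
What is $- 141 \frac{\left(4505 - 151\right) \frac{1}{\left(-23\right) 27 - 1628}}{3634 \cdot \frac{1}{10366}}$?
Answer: $\frac{3181916262}{4086433} \approx 778.65$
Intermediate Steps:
$- 141 \frac{\left(4505 - 151\right) \frac{1}{\left(-23\right) 27 - 1628}}{3634 \cdot \frac{1}{10366}} = - 141 \frac{4354 \frac{1}{-621 - 1628}}{3634 \cdot \frac{1}{10366}} = - 141 \frac{4354 \frac{1}{-2249}}{\frac{1817}{5183}} = - 141 \cdot 4354 \left(- \frac{1}{2249}\right) \frac{5183}{1817} = - 141 \left(\left(- \frac{4354}{2249}\right) \frac{5183}{1817}\right) = \left(-141\right) \left(- \frac{22566782}{4086433}\right) = \frac{3181916262}{4086433}$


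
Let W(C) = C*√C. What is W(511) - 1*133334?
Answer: -133334 + 511*√511 ≈ -1.2178e+5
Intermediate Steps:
W(C) = C^(3/2)
W(511) - 1*133334 = 511^(3/2) - 1*133334 = 511*√511 - 133334 = -133334 + 511*√511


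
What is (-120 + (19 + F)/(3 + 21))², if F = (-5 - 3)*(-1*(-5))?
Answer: 935089/64 ≈ 14611.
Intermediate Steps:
F = -40 (F = -8*5 = -40)
(-120 + (19 + F)/(3 + 21))² = (-120 + (19 - 40)/(3 + 21))² = (-120 - 21/24)² = (-120 - 21*1/24)² = (-120 - 7/8)² = (-967/8)² = 935089/64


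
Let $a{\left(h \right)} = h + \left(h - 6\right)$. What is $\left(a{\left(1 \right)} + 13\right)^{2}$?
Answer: $81$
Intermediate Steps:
$a{\left(h \right)} = -6 + 2 h$ ($a{\left(h \right)} = h + \left(-6 + h\right) = -6 + 2 h$)
$\left(a{\left(1 \right)} + 13\right)^{2} = \left(\left(-6 + 2 \cdot 1\right) + 13\right)^{2} = \left(\left(-6 + 2\right) + 13\right)^{2} = \left(-4 + 13\right)^{2} = 9^{2} = 81$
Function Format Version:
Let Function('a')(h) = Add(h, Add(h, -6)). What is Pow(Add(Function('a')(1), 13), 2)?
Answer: 81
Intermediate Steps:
Function('a')(h) = Add(-6, Mul(2, h)) (Function('a')(h) = Add(h, Add(-6, h)) = Add(-6, Mul(2, h)))
Pow(Add(Function('a')(1), 13), 2) = Pow(Add(Add(-6, Mul(2, 1)), 13), 2) = Pow(Add(Add(-6, 2), 13), 2) = Pow(Add(-4, 13), 2) = Pow(9, 2) = 81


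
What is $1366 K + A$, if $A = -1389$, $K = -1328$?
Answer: $-1815437$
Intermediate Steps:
$1366 K + A = 1366 \left(-1328\right) - 1389 = -1814048 - 1389 = -1815437$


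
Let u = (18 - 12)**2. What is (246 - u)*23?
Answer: 4830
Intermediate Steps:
u = 36 (u = 6**2 = 36)
(246 - u)*23 = (246 - 1*36)*23 = (246 - 36)*23 = 210*23 = 4830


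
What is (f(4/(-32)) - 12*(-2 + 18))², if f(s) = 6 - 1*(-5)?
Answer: 32761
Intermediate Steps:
f(s) = 11 (f(s) = 6 + 5 = 11)
(f(4/(-32)) - 12*(-2 + 18))² = (11 - 12*(-2 + 18))² = (11 - 12*16)² = (11 - 192)² = (-181)² = 32761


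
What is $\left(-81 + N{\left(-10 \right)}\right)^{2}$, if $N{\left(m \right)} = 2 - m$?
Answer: $4761$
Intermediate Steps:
$\left(-81 + N{\left(-10 \right)}\right)^{2} = \left(-81 + \left(2 - -10\right)\right)^{2} = \left(-81 + \left(2 + 10\right)\right)^{2} = \left(-81 + 12\right)^{2} = \left(-69\right)^{2} = 4761$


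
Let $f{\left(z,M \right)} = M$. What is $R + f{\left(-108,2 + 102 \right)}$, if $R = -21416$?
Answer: $-21312$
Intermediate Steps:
$R + f{\left(-108,2 + 102 \right)} = -21416 + \left(2 + 102\right) = -21416 + 104 = -21312$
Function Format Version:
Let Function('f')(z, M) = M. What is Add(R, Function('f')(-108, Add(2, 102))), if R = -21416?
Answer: -21312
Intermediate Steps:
Add(R, Function('f')(-108, Add(2, 102))) = Add(-21416, Add(2, 102)) = Add(-21416, 104) = -21312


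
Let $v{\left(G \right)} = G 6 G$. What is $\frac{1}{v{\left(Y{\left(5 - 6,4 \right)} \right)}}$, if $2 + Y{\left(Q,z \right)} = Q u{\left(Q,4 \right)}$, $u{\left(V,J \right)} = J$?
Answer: $\frac{1}{216} \approx 0.0046296$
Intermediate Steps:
$Y{\left(Q,z \right)} = -2 + 4 Q$ ($Y{\left(Q,z \right)} = -2 + Q 4 = -2 + 4 Q$)
$v{\left(G \right)} = 6 G^{2}$ ($v{\left(G \right)} = 6 G G = 6 G^{2}$)
$\frac{1}{v{\left(Y{\left(5 - 6,4 \right)} \right)}} = \frac{1}{6 \left(-2 + 4 \left(5 - 6\right)\right)^{2}} = \frac{1}{6 \left(-2 + 4 \left(-1\right)\right)^{2}} = \frac{1}{6 \left(-2 - 4\right)^{2}} = \frac{1}{6 \left(-6\right)^{2}} = \frac{1}{6 \cdot 36} = \frac{1}{216}$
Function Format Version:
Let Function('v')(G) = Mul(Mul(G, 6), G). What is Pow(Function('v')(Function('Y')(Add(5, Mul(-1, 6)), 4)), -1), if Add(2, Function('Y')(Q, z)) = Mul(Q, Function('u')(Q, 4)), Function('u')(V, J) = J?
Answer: Rational(1, 216) ≈ 0.0046296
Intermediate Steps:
Function('Y')(Q, z) = Add(-2, Mul(4, Q)) (Function('Y')(Q, z) = Add(-2, Mul(Q, 4)) = Add(-2, Mul(4, Q)))
Function('v')(G) = Mul(6, Pow(G, 2)) (Function('v')(G) = Mul(Mul(6, G), G) = Mul(6, Pow(G, 2)))
Pow(Function('v')(Function('Y')(Add(5, Mul(-1, 6)), 4)), -1) = Pow(Mul(6, Pow(Add(-2, Mul(4, Add(5, Mul(-1, 6)))), 2)), -1) = Pow(Mul(6, Pow(Add(-2, Mul(4, Add(5, -6))), 2)), -1) = Pow(Mul(6, Pow(Add(-2, Mul(4, -1)), 2)), -1) = Pow(Mul(6, Pow(Add(-2, -4), 2)), -1) = Pow(Mul(6, Pow(-6, 2)), -1) = Pow(Mul(6, 36), -1) = Pow(216, -1) = Rational(1, 216)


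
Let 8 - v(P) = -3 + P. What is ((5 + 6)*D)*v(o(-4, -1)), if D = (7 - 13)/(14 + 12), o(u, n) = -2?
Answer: -33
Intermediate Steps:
v(P) = 11 - P (v(P) = 8 - (-3 + P) = 8 + (3 - P) = 11 - P)
D = -3/13 (D = -6/26 = -6*1/26 = -3/13 ≈ -0.23077)
((5 + 6)*D)*v(o(-4, -1)) = ((5 + 6)*(-3/13))*(11 - 1*(-2)) = (11*(-3/13))*(11 + 2) = -33/13*13 = -33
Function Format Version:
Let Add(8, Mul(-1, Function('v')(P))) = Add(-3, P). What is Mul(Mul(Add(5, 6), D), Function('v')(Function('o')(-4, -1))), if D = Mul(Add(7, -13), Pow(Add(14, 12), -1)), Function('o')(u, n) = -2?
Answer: -33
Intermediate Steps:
Function('v')(P) = Add(11, Mul(-1, P)) (Function('v')(P) = Add(8, Mul(-1, Add(-3, P))) = Add(8, Add(3, Mul(-1, P))) = Add(11, Mul(-1, P)))
D = Rational(-3, 13) (D = Mul(-6, Pow(26, -1)) = Mul(-6, Rational(1, 26)) = Rational(-3, 13) ≈ -0.23077)
Mul(Mul(Add(5, 6), D), Function('v')(Function('o')(-4, -1))) = Mul(Mul(Add(5, 6), Rational(-3, 13)), Add(11, Mul(-1, -2))) = Mul(Mul(11, Rational(-3, 13)), Add(11, 2)) = Mul(Rational(-33, 13), 13) = -33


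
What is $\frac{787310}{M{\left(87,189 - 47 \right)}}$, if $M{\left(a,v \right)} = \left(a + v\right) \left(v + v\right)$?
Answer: $\frac{393655}{32518} \approx 12.106$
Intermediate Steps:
$M{\left(a,v \right)} = 2 v \left(a + v\right)$ ($M{\left(a,v \right)} = \left(a + v\right) 2 v = 2 v \left(a + v\right)$)
$\frac{787310}{M{\left(87,189 - 47 \right)}} = \frac{787310}{2 \left(189 - 47\right) \left(87 + \left(189 - 47\right)\right)} = \frac{787310}{2 \cdot 142 \left(87 + 142\right)} = \frac{787310}{2 \cdot 142 \cdot 229} = \frac{787310}{65036} = 787310 \cdot \frac{1}{65036} = \frac{393655}{32518}$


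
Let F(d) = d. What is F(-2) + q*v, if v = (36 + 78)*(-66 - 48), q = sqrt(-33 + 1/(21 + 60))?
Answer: -2 - 5776*I*sqrt(167) ≈ -2.0 - 74642.0*I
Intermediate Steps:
q = 4*I*sqrt(167)/9 (q = sqrt(-33 + 1/81) = sqrt(-2672/81) = 4*I*sqrt(167)/9 ≈ 5.7435*I)
v = -12996 (v = 114*(-114) = -12996)
F(-2) + q*v = -2 + (4*I*sqrt(167)/9)*(-12996) = -2 - 5776*I*sqrt(167)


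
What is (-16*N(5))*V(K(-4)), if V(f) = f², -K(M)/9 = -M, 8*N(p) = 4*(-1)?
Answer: 10368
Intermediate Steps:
N(p) = -½ (N(p) = (4*(-1))/8 = (⅛)*(-4) = -½)
K(M) = 9*M (K(M) = -(-9)*M = 9*M)
(-16*N(5))*V(K(-4)) = (-16*(-½))*(9*(-4))² = 8*(-36)² = 8*1296 = 10368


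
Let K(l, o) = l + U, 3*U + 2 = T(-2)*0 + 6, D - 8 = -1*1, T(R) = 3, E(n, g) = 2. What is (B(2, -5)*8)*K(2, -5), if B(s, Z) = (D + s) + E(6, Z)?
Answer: 880/3 ≈ 293.33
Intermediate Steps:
D = 7 (D = 8 - 1*1 = 8 - 1 = 7)
U = 4/3 (U = -2/3 + (3*0 + 6)/3 = -2/3 + (0 + 6)/3 = -2/3 + (1/3)*6 = -2/3 + 2 = 4/3 ≈ 1.3333)
K(l, o) = 4/3 + l (K(l, o) = l + 4/3 = 4/3 + l)
B(s, Z) = 9 + s (B(s, Z) = (7 + s) + 2 = 9 + s)
(B(2, -5)*8)*K(2, -5) = ((9 + 2)*8)*(4/3 + 2) = (11*8)*(10/3) = 88*(10/3) = 880/3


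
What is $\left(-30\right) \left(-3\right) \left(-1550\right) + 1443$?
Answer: $-138057$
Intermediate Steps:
$\left(-30\right) \left(-3\right) \left(-1550\right) + 1443 = 90 \left(-1550\right) + 1443 = -139500 + 1443 = -138057$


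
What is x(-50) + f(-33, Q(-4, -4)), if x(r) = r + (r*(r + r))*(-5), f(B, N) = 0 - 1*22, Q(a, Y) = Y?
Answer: -25072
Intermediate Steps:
f(B, N) = -22 (f(B, N) = 0 - 22 = -22)
x(r) = r - 10*r**2 (x(r) = r + (r*(2*r))*(-5) = r + (2*r**2)*(-5) = r - 10*r**2)
x(-50) + f(-33, Q(-4, -4)) = -50*(1 - 10*(-50)) - 22 = -50*(1 + 500) - 22 = -50*501 - 22 = -25050 - 22 = -25072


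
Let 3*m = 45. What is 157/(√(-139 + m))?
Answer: -157*I*√31/62 ≈ -14.099*I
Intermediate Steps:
m = 15 (m = (⅓)*45 = 15)
157/(√(-139 + m)) = 157/(√(-139 + 15)) = 157/(√(-124)) = 157/((2*I*√31)) = 157*(-I*√31/62) = -157*I*√31/62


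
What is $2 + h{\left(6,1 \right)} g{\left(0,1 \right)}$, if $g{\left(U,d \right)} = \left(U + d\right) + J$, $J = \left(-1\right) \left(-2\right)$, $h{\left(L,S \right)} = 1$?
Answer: $5$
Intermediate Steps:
$J = 2$
$g{\left(U,d \right)} = 2 + U + d$ ($g{\left(U,d \right)} = \left(U + d\right) + 2 = 2 + U + d$)
$2 + h{\left(6,1 \right)} g{\left(0,1 \right)} = 2 + 1 \left(2 + 0 + 1\right) = 2 + 1 \cdot 3 = 2 + 3 = 5$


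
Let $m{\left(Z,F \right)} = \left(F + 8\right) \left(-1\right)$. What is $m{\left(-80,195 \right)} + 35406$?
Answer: $35203$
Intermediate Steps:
$m{\left(Z,F \right)} = -8 - F$ ($m{\left(Z,F \right)} = \left(8 + F\right) \left(-1\right) = -8 - F$)
$m{\left(-80,195 \right)} + 35406 = \left(-8 - 195\right) + 35406 = -203 + 35406 = 35203$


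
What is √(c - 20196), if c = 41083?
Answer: √20887 ≈ 144.52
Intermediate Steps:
√(c - 20196) = √(41083 - 20196) = √20887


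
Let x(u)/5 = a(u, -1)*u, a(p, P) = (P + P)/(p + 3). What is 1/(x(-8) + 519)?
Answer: 1/503 ≈ 0.0019881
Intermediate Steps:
a(p, P) = 2*P/(3 + p) (a(p, P) = (2*P)/(3 + p) = 2*P/(3 + p))
x(u) = -10*u/(3 + u) (x(u) = 5*((2*(-1)/(3 + u))*u) = 5*((-2/(3 + u))*u) = 5*(-2*u/(3 + u)) = -10*u/(3 + u))
1/(x(-8) + 519) = 1/(-10*(-8)/(3 - 8) + 519) = 1/(-10*(-8)/(-5) + 519) = 1/(-10*(-8)*(-⅕) + 519) = 1/(-16 + 519) = 1/503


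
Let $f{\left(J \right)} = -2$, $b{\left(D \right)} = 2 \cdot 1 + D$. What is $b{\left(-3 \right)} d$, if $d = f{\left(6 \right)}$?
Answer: $2$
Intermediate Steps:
$b{\left(D \right)} = 2 + D$
$d = -2$
$b{\left(-3 \right)} d = \left(2 - 3\right) \left(-2\right) = \left(-1\right) \left(-2\right) = 2$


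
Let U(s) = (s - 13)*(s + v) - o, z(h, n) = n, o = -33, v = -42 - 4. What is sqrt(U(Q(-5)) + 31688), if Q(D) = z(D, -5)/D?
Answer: sqrt(32261) ≈ 179.61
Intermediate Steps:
v = -46
Q(D) = -5/D
U(s) = 33 + (-46 + s)*(-13 + s) (U(s) = (s - 13)*(s - 46) - 1*(-33) = (-13 + s)*(-46 + s) + 33 = (-46 + s)*(-13 + s) + 33 = 33 + (-46 + s)*(-13 + s))
sqrt(U(Q(-5)) + 31688) = sqrt((631 + (-5/(-5))**2 - (-295)/(-5)) + 31688) = sqrt((631 + (-5*(-1/5))**2 - (-295)*(-1)/5) + 31688) = sqrt((631 + 1**2 - 59*1) + 31688) = sqrt((631 + 1 - 59) + 31688) = sqrt(573 + 31688) = sqrt(32261)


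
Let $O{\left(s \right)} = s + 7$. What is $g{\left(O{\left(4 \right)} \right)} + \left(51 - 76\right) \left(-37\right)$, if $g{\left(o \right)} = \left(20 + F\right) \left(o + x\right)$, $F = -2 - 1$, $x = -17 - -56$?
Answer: $1775$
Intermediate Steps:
$x = 39$ ($x = -17 + 56 = 39$)
$O{\left(s \right)} = 7 + s$
$F = -3$ ($F = -2 - 1 = -3$)
$g{\left(o \right)} = 663 + 17 o$ ($g{\left(o \right)} = \left(20 - 3\right) \left(o + 39\right) = 17 \left(39 + o\right) = 663 + 17 o$)
$g{\left(O{\left(4 \right)} \right)} + \left(51 - 76\right) \left(-37\right) = \left(663 + 17 \left(7 + 4\right)\right) + \left(51 - 76\right) \left(-37\right) = \left(663 + 17 \cdot 11\right) - -925 = \left(663 + 187\right) + 925 = 850 + 925 = 1775$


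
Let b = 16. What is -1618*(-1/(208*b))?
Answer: 809/1664 ≈ 0.48618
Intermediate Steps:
-1618*(-1/(208*b)) = -1618/(-16*16*13) = -1618/((-256*13)) = -1618/(-3328) = -1618*(-1/3328) = 809/1664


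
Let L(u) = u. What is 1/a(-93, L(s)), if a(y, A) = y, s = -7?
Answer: -1/93 ≈ -0.010753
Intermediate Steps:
1/a(-93, L(s)) = 1/(-93) = -1/93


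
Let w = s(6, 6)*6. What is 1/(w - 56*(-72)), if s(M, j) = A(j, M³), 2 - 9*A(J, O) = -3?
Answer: 3/12106 ≈ 0.00024781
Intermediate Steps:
A(J, O) = 5/9 (A(J, O) = 2/9 - ⅑*(-3) = 2/9 + ⅓ = 5/9)
s(M, j) = 5/9
w = 10/3 (w = (5/9)*6 = 10/3 ≈ 3.3333)
1/(w - 56*(-72)) = 1/(10/3 - 56*(-72)) = 1/(10/3 + 4032) = 1/(12106/3) = 3/12106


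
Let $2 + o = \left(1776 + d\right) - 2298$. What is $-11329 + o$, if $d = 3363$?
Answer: $-8490$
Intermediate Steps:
$o = 2839$ ($o = -2 + \left(\left(1776 + 3363\right) - 2298\right) = -2 + \left(5139 - 2298\right) = -2 + 2841 = 2839$)
$-11329 + o = -11329 + 2839 = -8490$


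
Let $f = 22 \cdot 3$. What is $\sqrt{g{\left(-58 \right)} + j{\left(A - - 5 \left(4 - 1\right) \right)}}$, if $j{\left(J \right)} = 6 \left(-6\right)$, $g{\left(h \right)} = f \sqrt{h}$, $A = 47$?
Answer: $\sqrt{-36 + 66 i \sqrt{58}} \approx 15.296 + 16.431 i$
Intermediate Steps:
$f = 66$
$g{\left(h \right)} = 66 \sqrt{h}$
$j{\left(J \right)} = -36$
$\sqrt{g{\left(-58 \right)} + j{\left(A - - 5 \left(4 - 1\right) \right)}} = \sqrt{66 \sqrt{-58} - 36} = \sqrt{66 i \sqrt{58} - 36} = \sqrt{-36 + 66 i \sqrt{58}}$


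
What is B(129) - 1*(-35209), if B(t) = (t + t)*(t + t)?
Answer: 101773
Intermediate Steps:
B(t) = 4*t² (B(t) = (2*t)*(2*t) = 4*t²)
B(129) - 1*(-35209) = 4*129² - 1*(-35209) = 4*16641 + 35209 = 66564 + 35209 = 101773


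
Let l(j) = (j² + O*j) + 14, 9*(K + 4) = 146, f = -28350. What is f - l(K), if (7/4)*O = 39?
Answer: -16321528/567 ≈ -28786.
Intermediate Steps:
K = 110/9 (K = -4 + (⅑)*146 = -4 + 146/9 = 110/9 ≈ 12.222)
O = 156/7 (O = (4/7)*39 = 156/7 ≈ 22.286)
l(j) = 14 + j² + 156*j/7 (l(j) = (j² + 156*j/7) + 14 = 14 + j² + 156*j/7)
f - l(K) = -28350 - (14 + (110/9)² + (156/7)*(110/9)) = -28350 - (14 + 12100/81 + 5720/21) = -28350 - 1*247078/567 = -28350 - 247078/567 = -16321528/567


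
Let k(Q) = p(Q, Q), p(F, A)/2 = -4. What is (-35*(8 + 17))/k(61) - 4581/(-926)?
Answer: 423449/3704 ≈ 114.32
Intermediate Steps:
p(F, A) = -8 (p(F, A) = 2*(-4) = -8)
k(Q) = -8
(-35*(8 + 17))/k(61) - 4581/(-926) = -35*(8 + 17)/(-8) - 4581/(-926) = -35*25*(-1/8) - 4581*(-1/926) = -875*(-1/8) + 4581/926 = 875/8 + 4581/926 = 423449/3704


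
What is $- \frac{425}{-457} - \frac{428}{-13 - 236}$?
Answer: $\frac{301421}{113793} \approx 2.6489$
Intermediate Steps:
$- \frac{425}{-457} - \frac{428}{-13 - 236} = \left(-425\right) \left(- \frac{1}{457}\right) - \frac{428}{-13 - 236} = \frac{425}{457} - \frac{428}{-249} = \frac{425}{457} - - \frac{428}{249} = \frac{425}{457} + \frac{428}{249} = \frac{301421}{113793}$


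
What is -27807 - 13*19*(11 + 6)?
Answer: -32006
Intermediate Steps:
-27807 - 13*19*(11 + 6) = -27807 - 247*17 = -27807 - 1*4199 = -27807 - 4199 = -32006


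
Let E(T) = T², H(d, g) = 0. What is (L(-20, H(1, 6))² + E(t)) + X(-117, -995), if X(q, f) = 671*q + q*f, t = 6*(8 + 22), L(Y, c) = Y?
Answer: 70708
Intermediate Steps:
t = 180 (t = 6*30 = 180)
X(q, f) = 671*q + f*q
(L(-20, H(1, 6))² + E(t)) + X(-117, -995) = ((-20)² + 180²) - 117*(671 - 995) = (400 + 32400) - 117*(-324) = 32800 + 37908 = 70708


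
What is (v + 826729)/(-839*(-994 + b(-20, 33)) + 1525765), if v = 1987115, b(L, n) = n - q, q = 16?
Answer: 703461/586367 ≈ 1.1997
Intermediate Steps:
b(L, n) = -16 + n (b(L, n) = n - 1*16 = n - 16 = -16 + n)
(v + 826729)/(-839*(-994 + b(-20, 33)) + 1525765) = (1987115 + 826729)/(-839*(-994 + (-16 + 33)) + 1525765) = 2813844/(-839*(-994 + 17) + 1525765) = 2813844/(-839*(-977) + 1525765) = 2813844/(819703 + 1525765) = 2813844/2345468 = 2813844*(1/2345468) = 703461/586367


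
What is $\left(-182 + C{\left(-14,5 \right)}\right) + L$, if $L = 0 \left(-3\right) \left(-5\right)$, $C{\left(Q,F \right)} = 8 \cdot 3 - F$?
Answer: $-163$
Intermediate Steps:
$C{\left(Q,F \right)} = 24 - F$
$L = 0$ ($L = 0 \left(-5\right) = 0$)
$\left(-182 + C{\left(-14,5 \right)}\right) + L = \left(-182 + \left(24 - 5\right)\right) + 0 = \left(-182 + 19\right) + 0 = -163 + 0 = -163$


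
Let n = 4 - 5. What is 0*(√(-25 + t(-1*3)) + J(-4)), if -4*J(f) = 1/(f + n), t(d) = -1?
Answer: 0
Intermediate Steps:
n = -1
J(f) = -1/(4*(-1 + f)) (J(f) = -1/(4*(f - 1)) = -1/(4*(-1 + f)))
0*(√(-25 + t(-1*3)) + J(-4)) = 0*(√(-25 - 1) - 1/(-4 + 4*(-4))) = 0*(√(-26) - 1/(-4 - 16)) = 0*(I*√26 - 1/(-20)) = 0*(I*√26 - 1*(-1/20)) = 0*(I*√26 + 1/20) = 0*(1/20 + I*√26) = 0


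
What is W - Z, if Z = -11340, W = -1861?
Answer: 9479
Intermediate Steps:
W - Z = -1861 - 1*(-11340) = -1861 + 11340 = 9479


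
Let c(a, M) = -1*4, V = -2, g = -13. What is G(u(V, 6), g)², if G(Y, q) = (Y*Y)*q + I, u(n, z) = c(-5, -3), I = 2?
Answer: 42436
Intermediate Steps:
c(a, M) = -4
u(n, z) = -4
G(Y, q) = 2 + q*Y² (G(Y, q) = (Y*Y)*q + 2 = Y²*q + 2 = q*Y² + 2 = 2 + q*Y²)
G(u(V, 6), g)² = (2 - 13*(-4)²)² = (2 - 13*16)² = (2 - 208)² = (-206)² = 42436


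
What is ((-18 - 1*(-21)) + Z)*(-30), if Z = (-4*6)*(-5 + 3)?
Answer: -1530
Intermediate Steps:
Z = 48 (Z = -24*(-2) = 48)
((-18 - 1*(-21)) + Z)*(-30) = ((-18 - 1*(-21)) + 48)*(-30) = ((-18 + 21) + 48)*(-30) = (3 + 48)*(-30) = 51*(-30) = -1530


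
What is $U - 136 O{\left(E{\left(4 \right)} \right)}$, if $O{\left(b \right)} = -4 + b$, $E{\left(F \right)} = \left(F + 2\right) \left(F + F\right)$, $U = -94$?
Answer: $-6078$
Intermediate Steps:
$E{\left(F \right)} = 2 F \left(2 + F\right)$ ($E{\left(F \right)} = \left(2 + F\right) 2 F = 2 F \left(2 + F\right)$)
$U - 136 O{\left(E{\left(4 \right)} \right)} = -94 - 136 \left(-4 + 2 \cdot 4 \left(2 + 4\right)\right) = -94 - 136 \left(-4 + 2 \cdot 4 \cdot 6\right) = -94 - 136 \left(-4 + 48\right) = -94 - 5984 = -6078$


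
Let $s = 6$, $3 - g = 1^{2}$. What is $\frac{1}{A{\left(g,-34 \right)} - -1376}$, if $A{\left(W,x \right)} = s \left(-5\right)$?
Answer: $\frac{1}{1346} \approx 0.00074294$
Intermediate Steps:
$g = 2$ ($g = 3 - 1^{2} = 3 - 1 = 2$)
$A{\left(W,x \right)} = -30$ ($A{\left(W,x \right)} = 6 \left(-5\right) = -30$)
$\frac{1}{A{\left(g,-34 \right)} - -1376} = \frac{1}{-30 - -1376} = \frac{1}{-30 + 1376} = \frac{1}{1346}$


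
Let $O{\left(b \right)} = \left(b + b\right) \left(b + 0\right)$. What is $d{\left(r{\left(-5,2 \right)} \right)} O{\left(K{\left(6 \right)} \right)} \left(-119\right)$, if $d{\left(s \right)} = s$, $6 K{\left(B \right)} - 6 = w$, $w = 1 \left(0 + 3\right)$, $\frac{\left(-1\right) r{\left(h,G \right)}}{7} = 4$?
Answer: $14994$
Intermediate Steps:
$r{\left(h,G \right)} = -28$ ($r{\left(h,G \right)} = \left(-7\right) 4 = -28$)
$w = 3$ ($w = 1 \cdot 3 = 3$)
$K{\left(B \right)} = \frac{3}{2}$ ($K{\left(B \right)} = 1 + \frac{1}{6} \cdot 3 = 1 + \frac{1}{2} = \frac{3}{2}$)
$O{\left(b \right)} = 2 b^{2}$ ($O{\left(b \right)} = 2 b b = 2 b^{2}$)
$d{\left(r{\left(-5,2 \right)} \right)} O{\left(K{\left(6 \right)} \right)} \left(-119\right) = - 28 \cdot 2 \left(\frac{3}{2}\right)^{2} \left(-119\right) = - 28 \cdot 2 \cdot \frac{9}{4} \left(-119\right) = \left(-28\right) \frac{9}{2} \left(-119\right) = \left(-126\right) \left(-119\right) = 14994$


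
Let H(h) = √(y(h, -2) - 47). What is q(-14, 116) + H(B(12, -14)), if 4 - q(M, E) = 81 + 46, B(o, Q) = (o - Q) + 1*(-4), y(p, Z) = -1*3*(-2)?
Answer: -123 + I*√41 ≈ -123.0 + 6.4031*I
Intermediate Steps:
y(p, Z) = 6 (y(p, Z) = -3*(-2) = 6)
B(o, Q) = -4 + o - Q (B(o, Q) = (o - Q) - 4 = -4 + o - Q)
q(M, E) = -123 (q(M, E) = 4 - (81 + 46) = 4 - 1*127 = 4 - 127 = -123)
H(h) = I*√41 (H(h) = √(6 - 47) = √(-41) = I*√41)
q(-14, 116) + H(B(12, -14)) = -123 + I*√41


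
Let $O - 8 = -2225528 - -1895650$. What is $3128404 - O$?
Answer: $3458274$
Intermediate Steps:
$O = -329870$ ($O = 8 - 329878 = -329870$)
$3128404 - O = 3128404 - -329870 = 3128404 + 329870 = 3458274$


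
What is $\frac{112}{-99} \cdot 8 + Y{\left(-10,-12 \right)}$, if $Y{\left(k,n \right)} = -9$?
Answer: $- \frac{1787}{99} \approx -18.051$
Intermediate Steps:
$\frac{112}{-99} \cdot 8 + Y{\left(-10,-12 \right)} = \frac{112}{-99} \cdot 8 - 9 = 112 \left(- \frac{1}{99}\right) 8 - 9 = \left(- \frac{112}{99}\right) 8 - 9 = - \frac{896}{99} - 9 = - \frac{1787}{99}$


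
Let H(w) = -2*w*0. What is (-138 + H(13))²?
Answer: 19044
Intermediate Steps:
H(w) = 0
(-138 + H(13))² = (-138 + 0)² = (-138)² = 19044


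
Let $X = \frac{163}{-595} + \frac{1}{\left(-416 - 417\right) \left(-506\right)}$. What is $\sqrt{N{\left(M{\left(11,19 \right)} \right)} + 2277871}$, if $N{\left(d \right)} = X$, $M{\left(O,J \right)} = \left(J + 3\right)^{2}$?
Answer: $\frac{\sqrt{206473366285071490}}{301070} \approx 1509.3$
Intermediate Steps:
$M{\left(O,J \right)} = \left(3 + J\right)^{2}$
$X = - \frac{577341}{2107490}$ ($X = 163 \left(- \frac{1}{595}\right) + \frac{1}{-833} \left(- \frac{1}{506}\right) = - \frac{163}{595} - - \frac{1}{421498} = - \frac{163}{595} + \frac{1}{421498} = - \frac{577341}{2107490} \approx -0.27395$)
$N{\left(d \right)} = - \frac{577341}{2107490}$
$\sqrt{N{\left(M{\left(11,19 \right)} \right)} + 2277871} = \sqrt{- \frac{577341}{2107490} + 2277871} = \sqrt{\frac{4800589776449}{2107490}} = \frac{\sqrt{206473366285071490}}{301070}$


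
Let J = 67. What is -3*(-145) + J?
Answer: 502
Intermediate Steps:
-3*(-145) + J = -3*(-145) + 67 = 435 + 67 = 502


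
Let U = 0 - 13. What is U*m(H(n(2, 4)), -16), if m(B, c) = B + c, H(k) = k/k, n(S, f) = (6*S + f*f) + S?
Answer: 195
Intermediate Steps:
n(S, f) = f² + 7*S (n(S, f) = (6*S + f²) + S = (f² + 6*S) + S = f² + 7*S)
H(k) = 1
U = -13
U*m(H(n(2, 4)), -16) = -13*(1 - 16) = -13*(-15) = 195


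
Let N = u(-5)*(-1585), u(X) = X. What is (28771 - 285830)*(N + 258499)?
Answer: -68486687016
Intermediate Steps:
N = 7925 (N = -5*(-1585) = 7925)
(28771 - 285830)*(N + 258499) = (28771 - 285830)*(7925 + 258499) = -257059*266424 = -68486687016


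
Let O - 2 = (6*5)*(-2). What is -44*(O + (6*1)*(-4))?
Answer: 3608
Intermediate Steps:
O = -58 (O = 2 + (6*5)*(-2) = 2 + 30*(-2) = 2 - 60 = -58)
-44*(O + (6*1)*(-4)) = -44*(-58 + (6*1)*(-4)) = -44*(-58 + 6*(-4)) = -44*(-58 - 24) = -44*(-82) = 3608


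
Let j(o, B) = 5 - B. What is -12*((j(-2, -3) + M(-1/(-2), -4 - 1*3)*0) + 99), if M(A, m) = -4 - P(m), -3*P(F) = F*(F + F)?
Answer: -1284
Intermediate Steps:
P(F) = -2*F²/3 (P(F) = -F*(F + F)/3 = -F*2*F/3 = -2*F²/3)
M(A, m) = -4 + 2*m²/3 (M(A, m) = -4 - (-2)*m²/3 = -4 + 2*m²/3)
-12*((j(-2, -3) + M(-1/(-2), -4 - 1*3)*0) + 99) = -12*(((5 - 1*(-3)) + (-4 + 2*(-4 - 1*3)²/3)*0) + 99) = -12*(((5 + 3) + (-4 + 2*(-4 - 3)²/3)*0) + 99) = -12*((8 + (-4 + (⅔)*(-7)²)*0) + 99) = -12*((8 + (-4 + (⅔)*49)*0) + 99) = -12*((8 + (-4 + 98/3)*0) + 99) = -12*((8 + (86/3)*0) + 99) = -12*((8 + 0) + 99) = -12*(8 + 99) = -12*107 = -1284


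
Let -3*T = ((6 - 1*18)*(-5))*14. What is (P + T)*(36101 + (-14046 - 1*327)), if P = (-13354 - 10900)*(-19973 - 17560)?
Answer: 19779543816256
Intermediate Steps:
T = -280 (T = -(6 - 1*18)*(-5)*14/3 = -(6 - 18)*(-5)*14/3 = -(-12*(-5))*14/3 = -20*14 = -⅓*840 = -280)
P = 910325382 (P = -24254*(-37533) = 910325382)
(P + T)*(36101 + (-14046 - 1*327)) = (910325382 - 280)*(36101 + (-14046 - 1*327)) = 910325102*(36101 + (-14046 - 327)) = 910325102*(36101 - 14373) = 910325102*21728 = 19779543816256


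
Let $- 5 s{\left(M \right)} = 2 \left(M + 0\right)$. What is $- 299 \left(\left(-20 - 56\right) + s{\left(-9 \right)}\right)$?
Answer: $\frac{108238}{5} \approx 21648.0$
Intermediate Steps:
$s{\left(M \right)} = - \frac{2 M}{5}$ ($s{\left(M \right)} = - \frac{2 \left(M + 0\right)}{5} = - \frac{2 M}{5}$)
$- 299 \left(\left(-20 - 56\right) + s{\left(-9 \right)}\right) = - 299 \left(\left(-20 - 56\right) - - \frac{18}{5}\right) = - 299 \left(-76 + \frac{18}{5}\right) = \left(-299\right) \left(- \frac{362}{5}\right) = \frac{108238}{5}$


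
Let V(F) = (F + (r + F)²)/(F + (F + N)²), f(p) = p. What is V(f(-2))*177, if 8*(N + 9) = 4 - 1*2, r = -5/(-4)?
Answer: -177/79 ≈ -2.2405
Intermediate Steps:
r = 5/4 (r = -5*(-¼) = 5/4 ≈ 1.2500)
N = -35/4 (N = -9 + (4 - 1*2)/8 = -9 + (4 - 2)/8 = -9 + (⅛)*2 = -9 + ¼ = -35/4 ≈ -8.7500)
V(F) = (F + (5/4 + F)²)/(F + (-35/4 + F)²) (V(F) = (F + (5/4 + F)²)/(F + (F - 35/4)²) = (F + (5/4 + F)²)/(F + (-35/4 + F)²))
V(f(-2))*177 = (((5 + 4*(-2))² + 16*(-2))/((-35 + 4*(-2))² + 16*(-2)))*177 = (((5 - 8)² - 32)/((-35 - 8)² - 32))*177 = (((-3)² - 32)/((-43)² - 32))*177 = ((9 - 32)/(1849 - 32))*177 = (-23/1817)*177 = ((1/1817)*(-23))*177 = -1/79*177 = -177/79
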